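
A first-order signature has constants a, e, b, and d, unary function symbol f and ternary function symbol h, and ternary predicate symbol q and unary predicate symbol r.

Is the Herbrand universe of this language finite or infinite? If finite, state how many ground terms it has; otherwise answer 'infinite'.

infinite

The signature has at least one function symbol (f, arity 1) and at least one constant (a).
Iterating f gives infinitely many distinct ground terms: a, f(a), f(f(a)), ...
So the Herbrand universe is infinite.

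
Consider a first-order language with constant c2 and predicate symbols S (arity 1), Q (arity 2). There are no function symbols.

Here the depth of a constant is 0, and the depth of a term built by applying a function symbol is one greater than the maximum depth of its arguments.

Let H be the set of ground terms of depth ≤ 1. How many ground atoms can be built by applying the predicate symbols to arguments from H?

First count ground terms of depth ≤ 1.
With no function symbols every ground term is a constant, so there is exactly 1 ground term at every depth bound.
N_0 = 1
N_1 = 1
Explicitly: c2.
So |H| = 1.
Each predicate of arity r yields |H|^r ground atoms (one per choice of an r-tuple from H):
  S: 1;  Q: 1^2 = 1
Total ground atoms: 1 + 1 = 2.

2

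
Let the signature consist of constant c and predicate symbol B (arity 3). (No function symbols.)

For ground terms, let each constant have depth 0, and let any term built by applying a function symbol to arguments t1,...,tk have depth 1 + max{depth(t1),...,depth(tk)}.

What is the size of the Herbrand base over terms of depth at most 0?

1

First count ground terms of depth ≤ 0.
With no function symbols every ground term is a constant, so there is exactly 1 ground term at every depth bound.
N_0 = 1
Explicitly: c.
So |H| = 1.
For each predicate symbol, the number of ground atoms is |H| raised to its arity; summing:
  B: 1^3 = 1
Total ground atoms: 1.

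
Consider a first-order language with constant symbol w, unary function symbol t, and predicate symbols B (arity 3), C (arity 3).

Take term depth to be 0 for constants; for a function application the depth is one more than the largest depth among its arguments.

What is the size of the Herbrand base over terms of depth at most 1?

First count ground terms of depth ≤ 1.
Write N_k for the number of ground terms of depth ≤ k. A term of depth ≤ k is either a constant or a function symbol applied to arguments of depth ≤ k−1, so N_k = 1 + N_{k-1}.
N_0 = 1
N_1 = 1 + 1 = 2
Explicitly: w, t(w).
So |H| = 2.
Each predicate of arity r yields |H|^r ground atoms (one per choice of an r-tuple from H):
  B: 2^3 = 8;  C: 2^3 = 8
Total ground atoms: 8 + 8 = 16.

16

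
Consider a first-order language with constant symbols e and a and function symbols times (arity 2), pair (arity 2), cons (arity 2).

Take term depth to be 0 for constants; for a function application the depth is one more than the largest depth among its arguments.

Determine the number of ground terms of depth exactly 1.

Let N_k count ground terms of depth at most k. Each non-constant term of depth ≤ k is some function symbol applied to depth-≤(k−1) arguments, giving N_k = 2 + N_{k-1}^2 + N_{k-1}^2 + N_{k-1}^2.
N_0 = 2
N_1 = 2 + 2^2 + 2^2 + 2^2 = 14
Terms of depth exactly 1: N_1 − N_0 = 14 − 2 = 12.

12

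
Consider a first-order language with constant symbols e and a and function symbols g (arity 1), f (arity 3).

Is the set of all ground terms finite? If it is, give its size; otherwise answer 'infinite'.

The signature has at least one function symbol (g, arity 1) and at least one constant (e).
Iterating g gives infinitely many distinct ground terms: e, g(e), g(g(e)), ...
So the Herbrand universe is infinite.

infinite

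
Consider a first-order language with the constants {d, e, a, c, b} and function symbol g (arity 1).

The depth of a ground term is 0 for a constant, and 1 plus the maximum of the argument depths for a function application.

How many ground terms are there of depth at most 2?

15

If N_k denotes the number of depth-≤k ground terms, the 5 constants give N_0 = 5, and each function symbol of arity r contributes N_{k-1}^r new terms at level k: N_k = 5 + N_{k-1}.
N_0 = 5
N_1 = 5 + 5 = 10
N_2 = 5 + 10 = 15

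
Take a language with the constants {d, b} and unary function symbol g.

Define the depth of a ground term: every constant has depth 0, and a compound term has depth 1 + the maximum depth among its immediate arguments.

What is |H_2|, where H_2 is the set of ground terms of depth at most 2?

Write N_k for the number of ground terms of depth ≤ k. A term of depth ≤ k is either a constant or a function symbol applied to arguments of depth ≤ k−1, so N_k = 2 + N_{k-1}.
N_0 = 2
N_1 = 2 + 2 = 4
N_2 = 2 + 4 = 6
Explicitly: d, b, g(d), g(b), g(g(d)), g(g(b)).

6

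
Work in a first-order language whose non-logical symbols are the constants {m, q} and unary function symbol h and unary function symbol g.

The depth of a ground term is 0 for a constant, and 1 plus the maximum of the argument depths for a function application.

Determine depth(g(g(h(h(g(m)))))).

depth(g(m)) = 1 + depth(m) = 1 + 0 = 1
depth(h(g(m))) = 1 + depth(g(m)) = 1 + 1 = 2
depth(h(h(g(m)))) = 1 + depth(h(g(m))) = 1 + 2 = 3
depth(g(h(h(g(m))))) = 1 + depth(h(h(g(m)))) = 1 + 3 = 4
depth(g(g(h(h(g(m)))))) = 1 + depth(g(h(h(g(m))))) = 1 + 4 = 5

5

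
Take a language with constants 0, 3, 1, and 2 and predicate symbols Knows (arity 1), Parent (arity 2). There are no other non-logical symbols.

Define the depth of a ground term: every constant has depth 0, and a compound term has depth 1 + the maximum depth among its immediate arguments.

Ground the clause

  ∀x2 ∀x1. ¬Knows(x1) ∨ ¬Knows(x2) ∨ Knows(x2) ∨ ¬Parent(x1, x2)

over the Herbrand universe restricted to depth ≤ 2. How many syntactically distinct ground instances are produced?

16

Ground terms of depth ≤ 2:
  With no function symbols every ground term is a constant, so there are exactly 4 ground terms at every depth bound.
  N_0 = 4
  N_1 = 4
  N_2 = 4
  Explicitly: 0, 3, 1, 2.
So there are 4 ground terms available for substitution.
The body mentions every one of the 2 quantified variables; since ground terms form a free algebra, no two substitutions collapse to the same formula.
Number of ground instances = 4^2 = 16.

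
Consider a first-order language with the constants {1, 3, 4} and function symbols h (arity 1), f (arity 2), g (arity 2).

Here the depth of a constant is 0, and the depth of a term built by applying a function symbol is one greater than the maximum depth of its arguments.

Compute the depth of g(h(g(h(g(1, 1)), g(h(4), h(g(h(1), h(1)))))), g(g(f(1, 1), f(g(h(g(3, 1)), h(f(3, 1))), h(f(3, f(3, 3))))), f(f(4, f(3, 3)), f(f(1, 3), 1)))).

depth(g(1, 1)) = 1 + max(0, 0) = 1
depth(h(g(1, 1))) = 1 + depth(g(1, 1)) = 1 + 1 = 2
depth(h(4)) = 1 + depth(4) = 1 + 0 = 1
depth(h(1)) = 1 + depth(1) = 1 + 0 = 1
depth(g(h(1), h(1))) = 1 + max(1, 1) = 2
depth(h(g(h(1), h(1)))) = 1 + depth(g(h(1), h(1))) = 1 + 2 = 3
depth(g(h(4), h(g(h(1), h(1))))) = 1 + max(1, 3) = 4
depth(g(h(g(1, 1)), g(h(4), h(g(h(1), h(1)))))) = 1 + max(2, 4) = 5
depth(h(g(h(g(1, 1)), g(h(4), h(g(h(1), h(1))))))) = 1 + depth(g(h(g(1, 1)), g(h(4), h(g(h(1), h(1)))))) = 1 + 5 = 6
depth(f(1, 1)) = 1 + max(0, 0) = 1
depth(g(3, 1)) = 1 + max(0, 0) = 1
depth(h(g(3, 1))) = 1 + depth(g(3, 1)) = 1 + 1 = 2
depth(f(3, 1)) = 1 + max(0, 0) = 1
depth(h(f(3, 1))) = 1 + depth(f(3, 1)) = 1 + 1 = 2
depth(g(h(g(3, 1)), h(f(3, 1)))) = 1 + max(2, 2) = 3
depth(f(3, 3)) = 1 + max(0, 0) = 1
depth(f(3, f(3, 3))) = 1 + max(0, 1) = 2
depth(h(f(3, f(3, 3)))) = 1 + depth(f(3, f(3, 3))) = 1 + 2 = 3
depth(f(g(h(g(3, 1)), h(f(3, 1))), h(f(3, f(3, 3))))) = 1 + max(3, 3) = 4
depth(g(f(1, 1), f(g(h(g(3, 1)), h(f(3, 1))), h(f(3, f(3, 3)))))) = 1 + max(1, 4) = 5
depth(f(4, f(3, 3))) = 1 + max(0, 1) = 2
depth(f(1, 3)) = 1 + max(0, 0) = 1
depth(f(f(1, 3), 1)) = 1 + max(1, 0) = 2
depth(f(f(4, f(3, 3)), f(f(1, 3), 1))) = 1 + max(2, 2) = 3
depth(g(g(f(1, 1), f(g(h(g(3, 1)), h(f(3, 1))), h(f(3, f(3, 3))))), f(f(4, f(3, 3)), f(f(1, 3), 1)))) = 1 + max(5, 3) = 6
depth(g(h(g(h(g(1, 1)), g(h(4), h(g(h(1), h(1)))))), g(g(f(1, 1), f(g(h(g(3, 1)), h(f(3, 1))), h(f(3, f(3, 3))))), f(f(4, f(3, 3)), f(f(1, 3), 1))))) = 1 + max(6, 6) = 7

7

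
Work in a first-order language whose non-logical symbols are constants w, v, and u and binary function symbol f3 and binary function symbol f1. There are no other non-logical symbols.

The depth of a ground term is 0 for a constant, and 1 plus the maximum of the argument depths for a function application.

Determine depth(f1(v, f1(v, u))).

2

depth(f1(v, u)) = 1 + max(0, 0) = 1
depth(f1(v, f1(v, u))) = 1 + max(0, 1) = 2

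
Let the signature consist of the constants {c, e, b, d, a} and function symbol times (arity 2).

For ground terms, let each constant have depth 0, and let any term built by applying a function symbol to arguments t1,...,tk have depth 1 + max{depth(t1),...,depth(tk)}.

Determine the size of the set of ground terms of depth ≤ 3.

819030

Write N_k for the number of ground terms of depth ≤ k. A term of depth ≤ k is either a constant or a function symbol applied to arguments of depth ≤ k−1, so N_k = 5 + N_{k-1}^2.
N_0 = 5
N_1 = 5 + 5^2 = 30
N_2 = 5 + 30^2 = 905
N_3 = 5 + 905^2 = 819030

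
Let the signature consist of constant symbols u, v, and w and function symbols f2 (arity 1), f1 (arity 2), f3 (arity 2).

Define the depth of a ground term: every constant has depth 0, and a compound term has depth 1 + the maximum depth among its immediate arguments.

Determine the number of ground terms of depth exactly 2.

Let N_k count ground terms of depth at most k. Each non-constant term of depth ≤ k is some function symbol applied to depth-≤(k−1) arguments, giving N_k = 3 + N_{k-1} + N_{k-1}^2 + N_{k-1}^2.
N_0 = 3
N_1 = 3 + 3 + 3^2 + 3^2 = 24
N_2 = 3 + 24 + 24^2 + 24^2 = 1179
Terms of depth exactly 2: N_2 − N_1 = 1179 − 24 = 1155.

1155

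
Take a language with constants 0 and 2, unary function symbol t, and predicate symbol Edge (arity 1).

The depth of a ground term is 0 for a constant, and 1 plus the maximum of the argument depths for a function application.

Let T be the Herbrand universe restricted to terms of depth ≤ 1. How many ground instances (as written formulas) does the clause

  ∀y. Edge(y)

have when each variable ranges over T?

4

Ground terms of depth ≤ 1:
  Count level by level. With function symbols t/1, the terms of depth ≤ k are the 2 constants together with each function applied to depth-≤(k−1) tuples, so N_k = 2 + N_{k-1}.
  N_0 = 2
  N_1 = 2 + 2 = 4
  Explicitly: 0, 2, t(0), t(2).
So there are 4 ground terms available for substitution.
There is 1 variable to instantiate (y),  occurring in at least one literal, so different choices give different ground instances.
Number of ground instances = 4.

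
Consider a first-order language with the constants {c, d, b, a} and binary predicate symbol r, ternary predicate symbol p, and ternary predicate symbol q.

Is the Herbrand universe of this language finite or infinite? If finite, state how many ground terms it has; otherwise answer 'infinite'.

There are no function symbols, so every ground term is one of the 4 constants.
The Herbrand universe is {c, d, b, a}, which is finite with 4 elements.

4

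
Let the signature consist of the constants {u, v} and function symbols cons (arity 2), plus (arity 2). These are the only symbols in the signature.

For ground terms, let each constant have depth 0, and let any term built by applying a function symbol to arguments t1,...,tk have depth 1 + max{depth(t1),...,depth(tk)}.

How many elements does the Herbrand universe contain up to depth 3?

Let N_k = |{terms of depth ≤ k}|. Then N_0 = 2 and N_k = 2 + N_{k-1}^2 + N_{k-1}^2 for k ≥ 1 (one summand per function symbol, arity giving the exponent).
N_0 = 2
N_1 = 2 + 2^2 + 2^2 = 10
N_2 = 2 + 10^2 + 10^2 = 202
N_3 = 2 + 202^2 + 202^2 = 81610

81610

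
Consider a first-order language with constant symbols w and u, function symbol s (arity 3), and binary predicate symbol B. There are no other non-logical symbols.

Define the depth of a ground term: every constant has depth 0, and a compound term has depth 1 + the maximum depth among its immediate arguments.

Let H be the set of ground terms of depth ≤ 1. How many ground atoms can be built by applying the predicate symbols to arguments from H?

First count ground terms of depth ≤ 1.
If N_k denotes the number of depth-≤k ground terms, the 2 constants give N_0 = 2, and each function symbol of arity r contributes N_{k-1}^r new terms at level k: N_k = 2 + N_{k-1}^3.
N_0 = 2
N_1 = 2 + 2^3 = 10
So |H| = 10.
A ground atom is a predicate applied to a tuple of terms from H, so the count is the sum over predicates of |H|^arity:
  B: 10^2 = 100
Total ground atoms: 100.

100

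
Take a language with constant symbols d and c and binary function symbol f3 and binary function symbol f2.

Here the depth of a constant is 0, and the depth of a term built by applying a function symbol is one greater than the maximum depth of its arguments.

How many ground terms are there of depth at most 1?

Count level by level. With function symbols f3/2, f2/2, the terms of depth ≤ k are the 2 constants together with each function applied to depth-≤(k−1) tuples, so N_k = 2 + N_{k-1}^2 + N_{k-1}^2.
N_0 = 2
N_1 = 2 + 2^2 + 2^2 = 10
Explicitly: d, c, f3(d, d), f3(d, c), f3(c, d), f3(c, c), f2(d, d), f2(d, c), f2(c, d), f2(c, c).

10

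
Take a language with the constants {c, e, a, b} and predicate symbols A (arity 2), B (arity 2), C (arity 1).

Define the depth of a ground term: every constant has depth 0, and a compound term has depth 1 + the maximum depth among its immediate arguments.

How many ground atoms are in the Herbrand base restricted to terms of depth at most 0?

First count ground terms of depth ≤ 0.
With no function symbols every ground term is a constant, so there are exactly 4 ground terms at every depth bound.
N_0 = 4
So |H| = 4.
A ground atom is a predicate applied to a tuple of terms from H, so the count is the sum over predicates of |H|^arity:
  A: 4^2 = 16;  B: 4^2 = 16;  C: 4
Total ground atoms: 16 + 16 + 4 = 36.

36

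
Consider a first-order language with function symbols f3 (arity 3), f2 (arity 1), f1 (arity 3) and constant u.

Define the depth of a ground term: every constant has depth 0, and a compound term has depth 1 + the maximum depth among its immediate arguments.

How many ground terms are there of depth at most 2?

133

If N_k denotes the number of depth-≤k ground terms, the 1 constant gives N_0 = 1, and each function symbol of arity r contributes N_{k-1}^r new terms at level k: N_k = 1 + N_{k-1}^3 + N_{k-1} + N_{k-1}^3.
N_0 = 1
N_1 = 1 + 1^3 + 1 + 1^3 = 4
N_2 = 1 + 4^3 + 4 + 4^3 = 133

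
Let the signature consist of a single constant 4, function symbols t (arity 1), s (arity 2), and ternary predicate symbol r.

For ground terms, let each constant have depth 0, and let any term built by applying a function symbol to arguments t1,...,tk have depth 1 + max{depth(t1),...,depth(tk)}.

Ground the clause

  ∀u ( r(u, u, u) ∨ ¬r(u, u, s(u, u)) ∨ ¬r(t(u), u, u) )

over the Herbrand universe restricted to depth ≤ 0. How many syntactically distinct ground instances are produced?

Ground terms of depth ≤ 0:
  Write N_k for the number of ground terms of depth ≤ k. A term of depth ≤ k is either a constant or a function symbol applied to arguments of depth ≤ k−1, so N_k = 1 + N_{k-1} + N_{k-1}^2.
  N_0 = 1
So there is exactly 1 ground term available for substitution.
The clause has 1 distinct variable (u), which appears in the body. In the free term algebra distinct substitutions yield syntactically distinct ground instances.
Number of ground instances = 1.

1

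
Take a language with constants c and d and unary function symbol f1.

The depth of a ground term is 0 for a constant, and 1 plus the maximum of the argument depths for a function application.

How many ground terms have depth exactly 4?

Let N_k count ground terms of depth at most k. Each non-constant term of depth ≤ k is some function symbol applied to depth-≤(k−1) arguments, giving N_k = 2 + N_{k-1}.
N_0 = 2
N_1 = 2 + 2 = 4
N_2 = 2 + 4 = 6
N_3 = 2 + 6 = 8
N_4 = 2 + 8 = 10
Terms of depth exactly 4: N_4 − N_3 = 10 − 8 = 2.

2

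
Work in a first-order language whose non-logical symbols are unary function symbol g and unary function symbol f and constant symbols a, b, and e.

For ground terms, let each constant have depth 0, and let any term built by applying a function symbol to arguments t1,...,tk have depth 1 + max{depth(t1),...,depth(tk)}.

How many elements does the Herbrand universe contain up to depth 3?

45

Count level by level. With function symbols g/1, f/1, the terms of depth ≤ k are the 3 constants together with each function applied to depth-≤(k−1) tuples, so N_k = 3 + N_{k-1} + N_{k-1}.
N_0 = 3
N_1 = 3 + 3 + 3 = 9
N_2 = 3 + 9 + 9 = 21
N_3 = 3 + 21 + 21 = 45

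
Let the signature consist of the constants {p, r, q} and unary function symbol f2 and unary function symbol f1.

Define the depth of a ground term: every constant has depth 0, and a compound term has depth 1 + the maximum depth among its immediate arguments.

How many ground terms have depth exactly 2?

If N_k denotes the number of depth-≤k ground terms, the 3 constants give N_0 = 3, and each function symbol of arity r contributes N_{k-1}^r new terms at level k: N_k = 3 + N_{k-1} + N_{k-1}.
N_0 = 3
N_1 = 3 + 3 + 3 = 9
N_2 = 3 + 9 + 9 = 21
Terms of depth exactly 2: N_2 − N_1 = 21 − 9 = 12.

12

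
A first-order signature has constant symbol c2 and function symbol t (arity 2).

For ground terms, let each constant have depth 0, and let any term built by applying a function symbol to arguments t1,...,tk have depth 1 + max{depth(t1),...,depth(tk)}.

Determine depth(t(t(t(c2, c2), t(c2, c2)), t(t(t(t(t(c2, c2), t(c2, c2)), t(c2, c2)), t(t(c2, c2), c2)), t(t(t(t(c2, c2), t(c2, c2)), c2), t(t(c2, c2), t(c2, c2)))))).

6

depth(t(c2, c2)) = 1 + max(0, 0) = 1
depth(t(t(c2, c2), t(c2, c2))) = 1 + max(1, 1) = 2
depth(t(t(t(c2, c2), t(c2, c2)), t(c2, c2))) = 1 + max(2, 1) = 3
depth(t(t(c2, c2), c2)) = 1 + max(1, 0) = 2
depth(t(t(t(t(c2, c2), t(c2, c2)), t(c2, c2)), t(t(c2, c2), c2))) = 1 + max(3, 2) = 4
depth(t(t(t(c2, c2), t(c2, c2)), c2)) = 1 + max(2, 0) = 3
depth(t(t(t(t(c2, c2), t(c2, c2)), c2), t(t(c2, c2), t(c2, c2)))) = 1 + max(3, 2) = 4
depth(t(t(t(t(t(c2, c2), t(c2, c2)), t(c2, c2)), t(t(c2, c2), c2)), t(t(t(t(c2, c2), t(c2, c2)), c2), t(t(c2, c2), t(c2, c2))))) = 1 + max(4, 4) = 5
depth(t(t(t(c2, c2), t(c2, c2)), t(t(t(t(t(c2, c2), t(c2, c2)), t(c2, c2)), t(t(c2, c2), c2)), t(t(t(t(c2, c2), t(c2, c2)), c2), t(t(c2, c2), t(c2, c2)))))) = 1 + max(2, 5) = 6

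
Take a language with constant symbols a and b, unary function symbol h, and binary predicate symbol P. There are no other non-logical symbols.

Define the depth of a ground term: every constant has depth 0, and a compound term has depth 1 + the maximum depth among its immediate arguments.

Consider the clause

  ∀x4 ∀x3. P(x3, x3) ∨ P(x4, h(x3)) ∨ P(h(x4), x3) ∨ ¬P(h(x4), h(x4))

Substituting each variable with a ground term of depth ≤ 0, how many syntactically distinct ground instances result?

Ground terms of depth ≤ 0:
  If N_k denotes the number of depth-≤k ground terms, the 2 constants give N_0 = 2, and each function symbol of arity r contributes N_{k-1}^r new terms at level k: N_k = 2 + N_{k-1}.
  N_0 = 2
  Explicitly: a, b.
So there are 2 ground terms available for substitution.
The clause has 2 distinct variables (x4, x3), each appearing in the body. In the free term algebra distinct substitutions yield syntactically distinct ground instances.
Number of ground instances = 2^2 = 4.

4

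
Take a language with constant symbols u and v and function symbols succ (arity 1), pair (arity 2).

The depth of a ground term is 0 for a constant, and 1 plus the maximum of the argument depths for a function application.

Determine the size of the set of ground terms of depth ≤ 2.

74

If N_k denotes the number of depth-≤k ground terms, the 2 constants give N_0 = 2, and each function symbol of arity r contributes N_{k-1}^r new terms at level k: N_k = 2 + N_{k-1} + N_{k-1}^2.
N_0 = 2
N_1 = 2 + 2 + 2^2 = 8
N_2 = 2 + 8 + 8^2 = 74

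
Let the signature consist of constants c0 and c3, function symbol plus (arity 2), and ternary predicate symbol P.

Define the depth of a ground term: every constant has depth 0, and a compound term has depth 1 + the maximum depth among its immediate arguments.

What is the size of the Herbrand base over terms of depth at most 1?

First count ground terms of depth ≤ 1.
If N_k denotes the number of depth-≤k ground terms, the 2 constants give N_0 = 2, and each function symbol of arity r contributes N_{k-1}^r new terms at level k: N_k = 2 + N_{k-1}^2.
N_0 = 2
N_1 = 2 + 2^2 = 6
Explicitly: c0, c3, plus(c0, c0), plus(c0, c3), plus(c3, c0), plus(c3, c3).
So |H| = 6.
Ground atoms are formed by filling each argument slot of a predicate with a term from H, so an r-ary predicate gives |H|^r atoms:
  P: 6^3 = 216
Total ground atoms: 216.

216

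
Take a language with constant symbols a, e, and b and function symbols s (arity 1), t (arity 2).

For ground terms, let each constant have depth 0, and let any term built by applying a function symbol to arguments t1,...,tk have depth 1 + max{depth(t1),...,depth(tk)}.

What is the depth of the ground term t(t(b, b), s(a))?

2

depth(t(b, b)) = 1 + max(0, 0) = 1
depth(s(a)) = 1 + depth(a) = 1 + 0 = 1
depth(t(t(b, b), s(a))) = 1 + max(1, 1) = 2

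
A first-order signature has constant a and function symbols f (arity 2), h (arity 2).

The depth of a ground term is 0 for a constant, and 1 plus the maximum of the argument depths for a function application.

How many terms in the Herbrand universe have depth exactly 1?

2

Write N_k for the number of ground terms of depth ≤ k. A term of depth ≤ k is either a constant or a function symbol applied to arguments of depth ≤ k−1, so N_k = 1 + N_{k-1}^2 + N_{k-1}^2.
N_0 = 1
N_1 = 1 + 1^2 + 1^2 = 3
Terms of depth exactly 1: N_1 − N_0 = 3 − 1 = 2.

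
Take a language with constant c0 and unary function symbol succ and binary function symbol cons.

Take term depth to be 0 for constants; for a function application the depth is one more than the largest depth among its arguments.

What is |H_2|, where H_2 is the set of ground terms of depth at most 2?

13

If N_k denotes the number of depth-≤k ground terms, the 1 constant gives N_0 = 1, and each function symbol of arity r contributes N_{k-1}^r new terms at level k: N_k = 1 + N_{k-1} + N_{k-1}^2.
N_0 = 1
N_1 = 1 + 1 + 1^2 = 3
N_2 = 1 + 3 + 3^2 = 13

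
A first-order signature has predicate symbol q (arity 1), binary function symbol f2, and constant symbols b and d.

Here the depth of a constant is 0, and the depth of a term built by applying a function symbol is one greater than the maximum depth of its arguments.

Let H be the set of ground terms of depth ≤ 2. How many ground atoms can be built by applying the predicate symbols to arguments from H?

38

First count ground terms of depth ≤ 2.
Count level by level. With function symbols f2/2, the terms of depth ≤ k are the 2 constants together with each function applied to depth-≤(k−1) tuples, so N_k = 2 + N_{k-1}^2.
N_0 = 2
N_1 = 2 + 2^2 = 6
N_2 = 2 + 6^2 = 38
So |H| = 38.
Each predicate of arity r yields |H|^r ground atoms (one per choice of an r-tuple from H):
  q: 38
Total ground atoms: 38.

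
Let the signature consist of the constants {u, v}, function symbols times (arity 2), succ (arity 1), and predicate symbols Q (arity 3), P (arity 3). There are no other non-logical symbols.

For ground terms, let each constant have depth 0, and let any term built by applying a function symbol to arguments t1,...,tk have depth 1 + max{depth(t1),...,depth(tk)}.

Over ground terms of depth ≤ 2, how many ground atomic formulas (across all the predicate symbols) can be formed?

810448

First count ground terms of depth ≤ 2.
Let N_k = |{terms of depth ≤ k}|. Then N_0 = 2 and N_k = 2 + N_{k-1}^2 + N_{k-1} for k ≥ 1 (one summand per function symbol, arity giving the exponent).
N_0 = 2
N_1 = 2 + 2^2 + 2 = 8
N_2 = 2 + 8^2 + 8 = 74
So |H| = 74.
For each predicate symbol, the number of ground atoms is |H| raised to its arity; summing:
  Q: 74^3 = 405224;  P: 74^3 = 405224
Total ground atoms: 405224 + 405224 = 810448.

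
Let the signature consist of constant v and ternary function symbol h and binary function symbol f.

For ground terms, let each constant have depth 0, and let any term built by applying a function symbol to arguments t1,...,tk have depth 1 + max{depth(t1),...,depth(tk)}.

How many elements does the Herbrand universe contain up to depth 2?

37

Let N_k = |{terms of depth ≤ k}|. Then N_0 = 1 and N_k = 1 + N_{k-1}^3 + N_{k-1}^2 for k ≥ 1 (one summand per function symbol, arity giving the exponent).
N_0 = 1
N_1 = 1 + 1^3 + 1^2 = 3
N_2 = 1 + 3^3 + 3^2 = 37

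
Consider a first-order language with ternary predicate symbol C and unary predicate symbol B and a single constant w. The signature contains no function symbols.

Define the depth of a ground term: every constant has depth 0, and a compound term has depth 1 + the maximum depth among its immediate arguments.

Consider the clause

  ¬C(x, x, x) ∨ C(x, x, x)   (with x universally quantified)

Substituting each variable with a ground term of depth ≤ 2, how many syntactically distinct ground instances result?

1

Ground terms of depth ≤ 2:
  With no function symbols every ground term is a constant, so there is exactly 1 ground term at every depth bound.
  N_0 = 1
  N_1 = 1
  N_2 = 1
  Explicitly: w.
So there is exactly 1 ground term available for substitution.
The clause has 1 distinct variable (x), which appears in the body. In the free term algebra distinct substitutions yield syntactically distinct ground instances.
Number of ground instances = 1.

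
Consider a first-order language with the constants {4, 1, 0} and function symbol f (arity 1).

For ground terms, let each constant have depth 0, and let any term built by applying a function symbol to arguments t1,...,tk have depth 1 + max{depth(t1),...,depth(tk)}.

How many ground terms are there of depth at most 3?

Let N_k = |{terms of depth ≤ k}|. Then N_0 = 3 and N_k = 3 + N_{k-1} for k ≥ 1 (one summand per function symbol, arity giving the exponent).
N_0 = 3
N_1 = 3 + 3 = 6
N_2 = 3 + 6 = 9
N_3 = 3 + 9 = 12

12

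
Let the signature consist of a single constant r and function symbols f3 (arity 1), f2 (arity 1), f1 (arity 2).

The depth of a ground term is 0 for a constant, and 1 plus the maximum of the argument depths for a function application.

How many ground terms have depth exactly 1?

3

Count level by level. With function symbols f3/1, f2/1, f1/2, the terms of depth ≤ k are the 1 constant together with each function applied to depth-≤(k−1) tuples, so N_k = 1 + N_{k-1} + N_{k-1} + N_{k-1}^2.
N_0 = 1
N_1 = 1 + 1 + 1 + 1^2 = 4
Terms of depth exactly 1: N_1 − N_0 = 4 − 1 = 3.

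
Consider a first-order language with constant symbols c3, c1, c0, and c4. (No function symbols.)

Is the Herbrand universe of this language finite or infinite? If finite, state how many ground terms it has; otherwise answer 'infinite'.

4

There are no function symbols, so every ground term is one of the 4 constants.
The Herbrand universe is {c3, c1, c0, c4}, which is finite with 4 elements.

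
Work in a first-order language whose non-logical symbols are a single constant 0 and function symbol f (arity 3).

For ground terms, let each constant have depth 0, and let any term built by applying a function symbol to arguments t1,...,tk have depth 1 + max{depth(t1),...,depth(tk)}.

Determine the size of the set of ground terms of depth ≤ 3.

730

Write N_k for the number of ground terms of depth ≤ k. A term of depth ≤ k is either a constant or a function symbol applied to arguments of depth ≤ k−1, so N_k = 1 + N_{k-1}^3.
N_0 = 1
N_1 = 1 + 1^3 = 2
N_2 = 1 + 2^3 = 9
N_3 = 1 + 9^3 = 730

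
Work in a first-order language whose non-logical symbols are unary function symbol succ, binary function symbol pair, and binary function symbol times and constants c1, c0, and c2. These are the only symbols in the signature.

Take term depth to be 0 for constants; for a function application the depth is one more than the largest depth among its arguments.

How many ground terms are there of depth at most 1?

24

If N_k denotes the number of depth-≤k ground terms, the 3 constants give N_0 = 3, and each function symbol of arity r contributes N_{k-1}^r new terms at level k: N_k = 3 + N_{k-1} + N_{k-1}^2 + N_{k-1}^2.
N_0 = 3
N_1 = 3 + 3 + 3^2 + 3^2 = 24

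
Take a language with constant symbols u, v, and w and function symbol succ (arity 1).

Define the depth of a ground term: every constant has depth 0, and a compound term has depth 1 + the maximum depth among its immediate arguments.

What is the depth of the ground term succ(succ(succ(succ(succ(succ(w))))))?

6

depth(succ(w)) = 1 + depth(w) = 1 + 0 = 1
depth(succ(succ(w))) = 1 + depth(succ(w)) = 1 + 1 = 2
depth(succ(succ(succ(w)))) = 1 + depth(succ(succ(w))) = 1 + 2 = 3
depth(succ(succ(succ(succ(w))))) = 1 + depth(succ(succ(succ(w)))) = 1 + 3 = 4
depth(succ(succ(succ(succ(succ(w)))))) = 1 + depth(succ(succ(succ(succ(w))))) = 1 + 4 = 5
depth(succ(succ(succ(succ(succ(succ(w))))))) = 1 + depth(succ(succ(succ(succ(succ(w)))))) = 1 + 5 = 6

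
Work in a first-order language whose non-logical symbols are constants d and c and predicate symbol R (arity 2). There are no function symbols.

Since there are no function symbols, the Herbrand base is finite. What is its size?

With no function symbols, the Herbrand universe is just the 2 constants.
Ground atoms per predicate: R: 2^2 = 4.
Herbrand base size = 4 = 4.

4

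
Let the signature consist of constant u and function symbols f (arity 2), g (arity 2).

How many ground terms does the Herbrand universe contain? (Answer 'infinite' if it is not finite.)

infinite

The signature has at least one function symbol (f, arity 2) and at least one constant (u).
Iterating f gives infinitely many distinct ground terms: u, f(u, u), f(f(u, u), f(u, u)), ...
So the Herbrand universe is infinite.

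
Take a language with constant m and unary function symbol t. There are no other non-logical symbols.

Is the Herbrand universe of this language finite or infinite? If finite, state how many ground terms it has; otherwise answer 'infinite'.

The signature has at least one function symbol (t, arity 1) and at least one constant (m).
Iterating t gives infinitely many distinct ground terms: m, t(m), t(t(m)), ...
So the Herbrand universe is infinite.

infinite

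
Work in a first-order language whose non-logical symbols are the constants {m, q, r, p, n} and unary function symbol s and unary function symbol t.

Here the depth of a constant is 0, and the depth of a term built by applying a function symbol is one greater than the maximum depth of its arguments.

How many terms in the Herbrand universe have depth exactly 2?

20

Let N_k count ground terms of depth at most k. Each non-constant term of depth ≤ k is some function symbol applied to depth-≤(k−1) arguments, giving N_k = 5 + N_{k-1} + N_{k-1}.
N_0 = 5
N_1 = 5 + 5 + 5 = 15
N_2 = 5 + 15 + 15 = 35
Terms of depth exactly 2: N_2 − N_1 = 35 − 15 = 20.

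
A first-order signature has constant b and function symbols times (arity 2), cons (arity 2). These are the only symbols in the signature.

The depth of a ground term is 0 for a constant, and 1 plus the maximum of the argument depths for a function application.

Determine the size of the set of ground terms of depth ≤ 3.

If N_k denotes the number of depth-≤k ground terms, the 1 constant gives N_0 = 1, and each function symbol of arity r contributes N_{k-1}^r new terms at level k: N_k = 1 + N_{k-1}^2 + N_{k-1}^2.
N_0 = 1
N_1 = 1 + 1^2 + 1^2 = 3
N_2 = 1 + 3^2 + 3^2 = 19
N_3 = 1 + 19^2 + 19^2 = 723

723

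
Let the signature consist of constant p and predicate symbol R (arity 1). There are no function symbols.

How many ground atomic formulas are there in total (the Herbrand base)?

With no function symbols, the Herbrand universe is just the 1 constant.
Ground atoms per predicate: R: 1.
Herbrand base size = 1 = 1.

1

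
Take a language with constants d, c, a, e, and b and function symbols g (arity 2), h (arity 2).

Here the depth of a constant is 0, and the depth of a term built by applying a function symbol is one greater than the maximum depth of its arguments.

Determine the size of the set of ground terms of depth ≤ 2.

6055

Let N_k count ground terms of depth at most k. Each non-constant term of depth ≤ k is some function symbol applied to depth-≤(k−1) arguments, giving N_k = 5 + N_{k-1}^2 + N_{k-1}^2.
N_0 = 5
N_1 = 5 + 5^2 + 5^2 = 55
N_2 = 5 + 55^2 + 55^2 = 6055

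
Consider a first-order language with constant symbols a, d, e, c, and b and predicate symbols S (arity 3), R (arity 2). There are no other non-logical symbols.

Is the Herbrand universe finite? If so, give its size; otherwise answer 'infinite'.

There are no function symbols, so every ground term is one of the 5 constants.
The Herbrand universe is {a, d, e, c, b}, which is finite with 5 elements.

5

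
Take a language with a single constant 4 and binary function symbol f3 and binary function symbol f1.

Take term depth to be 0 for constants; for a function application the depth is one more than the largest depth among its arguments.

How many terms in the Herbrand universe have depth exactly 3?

704

Let N_k count ground terms of depth at most k. Each non-constant term of depth ≤ k is some function symbol applied to depth-≤(k−1) arguments, giving N_k = 1 + N_{k-1}^2 + N_{k-1}^2.
N_0 = 1
N_1 = 1 + 1^2 + 1^2 = 3
N_2 = 1 + 3^2 + 3^2 = 19
N_3 = 1 + 19^2 + 19^2 = 723
Terms of depth exactly 3: N_3 − N_2 = 723 − 19 = 704.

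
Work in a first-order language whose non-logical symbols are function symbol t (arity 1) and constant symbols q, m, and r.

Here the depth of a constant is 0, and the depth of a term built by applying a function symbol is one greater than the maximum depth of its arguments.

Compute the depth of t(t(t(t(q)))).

depth(t(q)) = 1 + depth(q) = 1 + 0 = 1
depth(t(t(q))) = 1 + depth(t(q)) = 1 + 1 = 2
depth(t(t(t(q)))) = 1 + depth(t(t(q))) = 1 + 2 = 3
depth(t(t(t(t(q))))) = 1 + depth(t(t(t(q)))) = 1 + 3 = 4

4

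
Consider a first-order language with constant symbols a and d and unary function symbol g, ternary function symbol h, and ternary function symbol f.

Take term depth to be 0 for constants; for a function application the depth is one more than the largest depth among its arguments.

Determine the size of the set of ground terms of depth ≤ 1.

Let N_k = |{terms of depth ≤ k}|. Then N_0 = 2 and N_k = 2 + N_{k-1} + N_{k-1}^3 + N_{k-1}^3 for k ≥ 1 (one summand per function symbol, arity giving the exponent).
N_0 = 2
N_1 = 2 + 2 + 2^3 + 2^3 = 20

20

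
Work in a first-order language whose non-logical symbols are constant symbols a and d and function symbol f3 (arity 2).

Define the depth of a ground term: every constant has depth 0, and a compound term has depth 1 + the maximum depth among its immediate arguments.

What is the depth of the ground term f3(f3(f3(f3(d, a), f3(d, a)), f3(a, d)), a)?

4

depth(f3(d, a)) = 1 + max(0, 0) = 1
depth(f3(f3(d, a), f3(d, a))) = 1 + max(1, 1) = 2
depth(f3(a, d)) = 1 + max(0, 0) = 1
depth(f3(f3(f3(d, a), f3(d, a)), f3(a, d))) = 1 + max(2, 1) = 3
depth(f3(f3(f3(f3(d, a), f3(d, a)), f3(a, d)), a)) = 1 + max(3, 0) = 4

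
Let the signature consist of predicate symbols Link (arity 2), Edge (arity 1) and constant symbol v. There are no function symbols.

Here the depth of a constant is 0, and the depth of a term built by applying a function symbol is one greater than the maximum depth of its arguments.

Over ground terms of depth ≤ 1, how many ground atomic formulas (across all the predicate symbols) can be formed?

First count ground terms of depth ≤ 1.
With no function symbols every ground term is a constant, so there is exactly 1 ground term at every depth bound.
N_0 = 1
N_1 = 1
So |H| = 1.
Ground atoms are formed by filling each argument slot of a predicate with a term from H, so an r-ary predicate gives |H|^r atoms:
  Link: 1^2 = 1;  Edge: 1
Total ground atoms: 1 + 1 = 2.

2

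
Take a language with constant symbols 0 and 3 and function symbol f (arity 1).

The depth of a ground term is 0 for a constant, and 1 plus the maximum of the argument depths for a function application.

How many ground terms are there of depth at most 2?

6

If N_k denotes the number of depth-≤k ground terms, the 2 constants give N_0 = 2, and each function symbol of arity r contributes N_{k-1}^r new terms at level k: N_k = 2 + N_{k-1}.
N_0 = 2
N_1 = 2 + 2 = 4
N_2 = 2 + 4 = 6
Explicitly: 0, 3, f(0), f(3), f(f(0)), f(f(3)).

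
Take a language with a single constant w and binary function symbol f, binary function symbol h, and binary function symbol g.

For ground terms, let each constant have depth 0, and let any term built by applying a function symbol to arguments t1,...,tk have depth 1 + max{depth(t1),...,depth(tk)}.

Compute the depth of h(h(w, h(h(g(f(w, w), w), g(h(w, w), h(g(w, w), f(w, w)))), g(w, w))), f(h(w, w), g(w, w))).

depth(f(w, w)) = 1 + max(0, 0) = 1
depth(g(f(w, w), w)) = 1 + max(1, 0) = 2
depth(h(w, w)) = 1 + max(0, 0) = 1
depth(g(w, w)) = 1 + max(0, 0) = 1
depth(h(g(w, w), f(w, w))) = 1 + max(1, 1) = 2
depth(g(h(w, w), h(g(w, w), f(w, w)))) = 1 + max(1, 2) = 3
depth(h(g(f(w, w), w), g(h(w, w), h(g(w, w), f(w, w))))) = 1 + max(2, 3) = 4
depth(h(h(g(f(w, w), w), g(h(w, w), h(g(w, w), f(w, w)))), g(w, w))) = 1 + max(4, 1) = 5
depth(h(w, h(h(g(f(w, w), w), g(h(w, w), h(g(w, w), f(w, w)))), g(w, w)))) = 1 + max(0, 5) = 6
depth(f(h(w, w), g(w, w))) = 1 + max(1, 1) = 2
depth(h(h(w, h(h(g(f(w, w), w), g(h(w, w), h(g(w, w), f(w, w)))), g(w, w))), f(h(w, w), g(w, w)))) = 1 + max(6, 2) = 7

7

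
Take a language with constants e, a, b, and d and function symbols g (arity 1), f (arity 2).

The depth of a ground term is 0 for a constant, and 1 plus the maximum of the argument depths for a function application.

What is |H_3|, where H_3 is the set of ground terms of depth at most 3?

365424

Let N_k = |{terms of depth ≤ k}|. Then N_0 = 4 and N_k = 4 + N_{k-1} + N_{k-1}^2 for k ≥ 1 (one summand per function symbol, arity giving the exponent).
N_0 = 4
N_1 = 4 + 4 + 4^2 = 24
N_2 = 4 + 24 + 24^2 = 604
N_3 = 4 + 604 + 604^2 = 365424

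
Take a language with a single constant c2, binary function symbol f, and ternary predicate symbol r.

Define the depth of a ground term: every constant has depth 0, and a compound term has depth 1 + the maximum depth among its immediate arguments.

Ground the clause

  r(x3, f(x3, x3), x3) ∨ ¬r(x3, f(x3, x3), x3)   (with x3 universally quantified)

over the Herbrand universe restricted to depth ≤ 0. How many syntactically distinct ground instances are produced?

1

Ground terms of depth ≤ 0:
  Write N_k for the number of ground terms of depth ≤ k. A term of depth ≤ k is either a constant or a function symbol applied to arguments of depth ≤ k−1, so N_k = 1 + N_{k-1}^2.
  N_0 = 1
  Explicitly: c2.
So there is exactly 1 ground term available for substitution.
There is 1 variable to instantiate (x3),  occurring in at least one literal, so different choices give different ground instances.
Number of ground instances = 1.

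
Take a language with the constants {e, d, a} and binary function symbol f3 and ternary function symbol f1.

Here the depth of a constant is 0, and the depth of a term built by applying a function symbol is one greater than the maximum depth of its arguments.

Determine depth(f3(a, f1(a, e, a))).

depth(f1(a, e, a)) = 1 + max(0, 0, 0) = 1
depth(f3(a, f1(a, e, a))) = 1 + max(0, 1) = 2

2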